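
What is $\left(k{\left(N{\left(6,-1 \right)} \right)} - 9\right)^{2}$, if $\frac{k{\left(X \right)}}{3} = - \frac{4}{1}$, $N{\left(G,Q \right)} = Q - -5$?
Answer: $441$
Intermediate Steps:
$N{\left(G,Q \right)} = 5 + Q$ ($N{\left(G,Q \right)} = Q + 5 = 5 + Q$)
$k{\left(X \right)} = -12$ ($k{\left(X \right)} = 3 \left(- \frac{4}{1}\right) = 3 \left(- 4 \cdot 1\right) = 3 \left(\left(-1\right) 4\right) = 3 \left(-4\right) = -12$)
$\left(k{\left(N{\left(6,-1 \right)} \right)} - 9\right)^{2} = \left(-12 - 9\right)^{2} = \left(-21\right)^{2} = 441$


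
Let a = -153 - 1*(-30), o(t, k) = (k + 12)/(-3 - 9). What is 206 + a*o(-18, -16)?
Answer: 165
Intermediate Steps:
o(t, k) = -1 - k/12 (o(t, k) = (12 + k)/(-12) = (12 + k)*(-1/12) = -1 - k/12)
a = -123 (a = -153 + 30 = -123)
206 + a*o(-18, -16) = 206 - 123*(-1 - 1/12*(-16)) = 206 - 123*(-1 + 4/3) = 206 - 123*⅓ = 206 - 41 = 165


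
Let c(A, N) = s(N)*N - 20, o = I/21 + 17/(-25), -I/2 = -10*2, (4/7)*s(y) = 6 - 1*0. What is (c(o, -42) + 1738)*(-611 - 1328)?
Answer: -2476103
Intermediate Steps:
s(y) = 21/2 (s(y) = 7*(6 - 1*0)/4 = 7*(6 + 0)/4 = (7/4)*6 = 21/2)
I = 40 (I = -(-20)*2 = -2*(-20) = 40)
o = 643/525 (o = 40/21 + 17/(-25) = 40*(1/21) + 17*(-1/25) = 40/21 - 17/25 = 643/525 ≈ 1.2248)
c(A, N) = -20 + 21*N/2 (c(A, N) = 21*N/2 - 20 = -20 + 21*N/2)
(c(o, -42) + 1738)*(-611 - 1328) = ((-20 + (21/2)*(-42)) + 1738)*(-611 - 1328) = ((-20 - 441) + 1738)*(-1939) = (-461 + 1738)*(-1939) = 1277*(-1939) = -2476103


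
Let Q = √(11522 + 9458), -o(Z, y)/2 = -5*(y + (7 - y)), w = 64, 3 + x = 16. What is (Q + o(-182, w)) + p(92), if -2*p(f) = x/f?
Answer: 12867/184 + 2*√5245 ≈ 214.77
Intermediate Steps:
x = 13 (x = -3 + 16 = 13)
p(f) = -13/(2*f)
o(Z, y) = 70 (o(Z, y) = -(-10)*(y + (7 - y)) = -(-10)*7 = -2*(-35) = 70)
Q = 2*√5245 (Q = √20980 = 2*√5245 ≈ 144.84)
(Q + o(-182, w)) + p(92) = (2*√5245 + 70) - 13/2/92 = (70 + 2*√5245) - 13/2*1/92 = (70 + 2*√5245) - 13/184 = 12867/184 + 2*√5245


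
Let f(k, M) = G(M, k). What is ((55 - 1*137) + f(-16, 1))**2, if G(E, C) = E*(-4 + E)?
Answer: 7225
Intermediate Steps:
f(k, M) = M*(-4 + M)
((55 - 1*137) + f(-16, 1))**2 = ((55 - 1*137) + 1*(-4 + 1))**2 = ((55 - 137) + 1*(-3))**2 = (-82 - 3)**2 = (-85)**2 = 7225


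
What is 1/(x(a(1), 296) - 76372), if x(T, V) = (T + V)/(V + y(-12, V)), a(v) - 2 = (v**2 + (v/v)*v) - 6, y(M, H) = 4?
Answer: -50/3818551 ≈ -1.3094e-5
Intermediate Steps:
a(v) = -4 + v + v**2 (a(v) = 2 + ((v**2 + (v/v)*v) - 6) = 2 + ((v**2 + 1*v) - 6) = 2 + ((v**2 + v) - 6) = 2 + ((v + v**2) - 6) = 2 + (-6 + v + v**2) = -4 + v + v**2)
x(T, V) = (T + V)/(4 + V) (x(T, V) = (T + V)/(V + 4) = (T + V)/(4 + V))
1/(x(a(1), 296) - 76372) = 1/(((-4 + 1 + 1**2) + 296)/(4 + 296) - 76372) = 1/(((-4 + 1 + 1) + 296)/300 - 76372) = 1/((-2 + 296)/300 - 76372) = 1/((1/300)*294 - 76372) = 1/(49/50 - 76372) = 1/(-3818551/50) = -50/3818551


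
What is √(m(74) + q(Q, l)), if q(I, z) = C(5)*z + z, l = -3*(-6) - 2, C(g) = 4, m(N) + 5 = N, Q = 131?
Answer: √149 ≈ 12.207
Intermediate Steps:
m(N) = -5 + N
l = 16 (l = 18 - 2 = 16)
q(I, z) = 5*z (q(I, z) = 4*z + z = 5*z)
√(m(74) + q(Q, l)) = √((-5 + 74) + 5*16) = √(69 + 80) = √149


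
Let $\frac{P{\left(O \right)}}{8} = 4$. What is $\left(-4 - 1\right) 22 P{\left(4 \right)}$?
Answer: $-3520$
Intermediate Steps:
$P{\left(O \right)} = 32$ ($P{\left(O \right)} = 8 \cdot 4 = 32$)
$\left(-4 - 1\right) 22 P{\left(4 \right)} = \left(-4 - 1\right) 22 \cdot 32 = \left(-5\right) 22 \cdot 32 = \left(-110\right) 32 = -3520$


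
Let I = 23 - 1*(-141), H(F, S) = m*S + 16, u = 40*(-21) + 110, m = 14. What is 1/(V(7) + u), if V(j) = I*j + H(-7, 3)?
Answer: 1/476 ≈ 0.0021008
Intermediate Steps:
u = -730 (u = -840 + 110 = -730)
H(F, S) = 16 + 14*S (H(F, S) = 14*S + 16 = 16 + 14*S)
I = 164 (I = 23 + 141 = 164)
V(j) = 58 + 164*j (V(j) = 164*j + (16 + 14*3) = 164*j + (16 + 42) = 164*j + 58 = 58 + 164*j)
1/(V(7) + u) = 1/((58 + 164*7) - 730) = 1/((58 + 1148) - 730) = 1/(1206 - 730) = 1/476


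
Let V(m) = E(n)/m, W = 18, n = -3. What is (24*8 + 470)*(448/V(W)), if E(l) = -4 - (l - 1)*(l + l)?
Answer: -190656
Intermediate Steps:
E(l) = -4 - 2*l*(-1 + l) (E(l) = -4 - (-1 + l)*2*l = -4 - 2*l*(-1 + l))
V(m) = -28/m (V(m) = (-4 - 2*(-3)² + 2*(-3))/m = (-4 - 2*9 - 6)/m = (-4 - 18 - 6)/m = -28/m)
(24*8 + 470)*(448/V(W)) = (24*8 + 470)*(448/((-28/18))) = (192 + 470)*(448/((-28*1/18))) = 662*(448/(-14/9)) = 662*(448*(-9/14)) = 662*(-288) = -190656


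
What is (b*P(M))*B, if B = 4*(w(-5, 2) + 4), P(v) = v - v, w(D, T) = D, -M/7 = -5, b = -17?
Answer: 0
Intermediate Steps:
M = 35 (M = -7*(-5) = 35)
P(v) = 0
B = -4 (B = 4*(-5 + 4) = 4*(-1) = -4)
(b*P(M))*B = -17*0*(-4) = 0*(-4) = 0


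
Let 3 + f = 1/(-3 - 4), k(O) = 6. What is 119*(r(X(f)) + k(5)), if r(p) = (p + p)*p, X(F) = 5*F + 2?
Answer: 318342/7 ≈ 45477.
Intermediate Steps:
f = -22/7 (f = -3 + 1/(-3 - 4) = -3 + 1/(-7) = -3 - ⅐ = -22/7 ≈ -3.1429)
X(F) = 2 + 5*F
r(p) = 2*p² (r(p) = (2*p)*p = 2*p²)
119*(r(X(f)) + k(5)) = 119*(2*(2 + 5*(-22/7))² + 6) = 119*(2*(2 - 110/7)² + 6) = 119*(2*(-96/7)² + 6) = 119*(2*(9216/49) + 6) = 119*(18432/49 + 6) = 119*(18726/49) = 318342/7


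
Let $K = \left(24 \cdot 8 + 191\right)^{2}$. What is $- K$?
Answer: $-146689$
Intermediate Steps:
$K = 146689$ ($K = \left(192 + 191\right)^{2} = 383^{2} = 146689$)
$- K = \left(-1\right) 146689 = -146689$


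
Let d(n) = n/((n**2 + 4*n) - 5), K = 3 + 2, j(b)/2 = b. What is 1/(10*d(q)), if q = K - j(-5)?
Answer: 28/15 ≈ 1.8667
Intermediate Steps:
j(b) = 2*b
K = 5
q = 15 (q = 5 - 2*(-5) = 5 - 1*(-10) = 5 + 10 = 15)
d(n) = n/(-5 + n**2 + 4*n)
1/(10*d(q)) = 1/(10*(15/(-5 + 15**2 + 4*15))) = 1/(10*(15/(-5 + 225 + 60))) = 1/(10*(15/280)) = 1/(10*(15*(1/280))) = 1/(10*(3/56)) = 1/(15/28) = 28/15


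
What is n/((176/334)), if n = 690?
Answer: 57615/44 ≈ 1309.4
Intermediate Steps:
n/((176/334)) = 690/((176/334)) = 690/((176*(1/334))) = 690/(88/167) = 690*(167/88) = 57615/44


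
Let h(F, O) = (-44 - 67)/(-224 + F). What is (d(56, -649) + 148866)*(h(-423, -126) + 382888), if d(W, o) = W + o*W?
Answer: 43104784578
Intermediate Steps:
d(W, o) = W + W*o
h(F, O) = -111/(-224 + F)
(d(56, -649) + 148866)*(h(-423, -126) + 382888) = (56*(1 - 649) + 148866)*(-111/(-224 - 423) + 382888) = (56*(-648) + 148866)*(-111/(-647) + 382888) = (-36288 + 148866)*(-111*(-1/647) + 382888) = 112578*(111/647 + 382888) = 112578*(247728647/647) = 43104784578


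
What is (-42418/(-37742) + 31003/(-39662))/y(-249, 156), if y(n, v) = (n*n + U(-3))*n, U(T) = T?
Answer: -24345/1098220461724 ≈ -2.2168e-8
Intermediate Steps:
y(n, v) = n*(-3 + n²) (y(n, v) = (n*n - 3)*n = (n² - 3)*n = (-3 + n²)*n = n*(-3 + n²))
(-42418/(-37742) + 31003/(-39662))/y(-249, 156) = (-42418/(-37742) + 31003/(-39662))/((-249*(-3 + (-249)²))) = (-42418*(-1/37742) + 31003*(-1/39662))/((-249*(-3 + 62001))) = (127/113 - 4429/5666)/((-249*61998)) = (219105/640258)/(-15437502) = (219105/640258)*(-1/15437502) = -24345/1098220461724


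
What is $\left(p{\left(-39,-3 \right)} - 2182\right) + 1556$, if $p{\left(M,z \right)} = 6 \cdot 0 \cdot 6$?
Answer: $-626$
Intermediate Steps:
$p{\left(M,z \right)} = 0$ ($p{\left(M,z \right)} = 0 \cdot 6 = 0$)
$\left(p{\left(-39,-3 \right)} - 2182\right) + 1556 = \left(0 - 2182\right) + 1556 = -2182 + 1556 = -626$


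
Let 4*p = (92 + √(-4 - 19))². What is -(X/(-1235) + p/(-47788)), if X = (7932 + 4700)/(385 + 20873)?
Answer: 8616212419/193016687760 + 23*I*√23/23894 ≈ 0.04464 + 0.0046164*I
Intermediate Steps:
X = 6316/10629 (X = 12632/21258 = 12632*(1/21258) = 6316/10629 ≈ 0.59422)
p = (92 + I*√23)²/4 (p = (92 + √(-4 - 19))²/4 = (92 + √(-23))²/4 = (92 + I*√23)²/4 ≈ 2110.3 + 220.61*I)
-(X/(-1235) + p/(-47788)) = -((6316/10629)/(-1235) + ((92 + I*√23)²/4)/(-47788)) = -((6316/10629)*(-1/1235) + ((92 + I*√23)²/4)*(-1/47788)) = -(-6316/13126815 - (92 + I*√23)²/191152) = 6316/13126815 + (92 + I*√23)²/191152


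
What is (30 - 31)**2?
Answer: 1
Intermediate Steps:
(30 - 31)**2 = (-1)**2 = 1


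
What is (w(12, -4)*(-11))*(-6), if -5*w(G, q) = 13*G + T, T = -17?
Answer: -9174/5 ≈ -1834.8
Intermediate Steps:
w(G, q) = 17/5 - 13*G/5 (w(G, q) = -(13*G - 17)/5 = -(-17 + 13*G)/5 = 17/5 - 13*G/5)
(w(12, -4)*(-11))*(-6) = ((17/5 - 13/5*12)*(-11))*(-6) = ((17/5 - 156/5)*(-11))*(-6) = -139/5*(-11)*(-6) = (1529/5)*(-6) = -9174/5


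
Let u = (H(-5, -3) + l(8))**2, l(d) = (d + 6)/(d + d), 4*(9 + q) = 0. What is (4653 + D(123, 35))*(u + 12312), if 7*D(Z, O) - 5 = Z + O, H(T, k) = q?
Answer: 12965822831/224 ≈ 5.7883e+7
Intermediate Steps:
q = -9 (q = -9 + (1/4)*0 = -9 + 0 = -9)
H(T, k) = -9
l(d) = (6 + d)/(2*d) (l(d) = (6 + d)/((2*d)) = (6 + d)*(1/(2*d)) = (6 + d)/(2*d))
D(Z, O) = 5/7 + O/7 + Z/7 (D(Z, O) = 5/7 + (Z + O)/7 = 5/7 + (O + Z)/7 = 5/7 + (O/7 + Z/7) = 5/7 + O/7 + Z/7)
u = 4225/64 (u = (-9 + (1/2)*(6 + 8)/8)**2 = (-9 + (1/2)*(1/8)*14)**2 = (-9 + 7/8)**2 = (-65/8)**2 = 4225/64 ≈ 66.016)
(4653 + D(123, 35))*(u + 12312) = (4653 + (5/7 + (1/7)*35 + (1/7)*123))*(4225/64 + 12312) = (4653 + (5/7 + 5 + 123/7))*(792193/64) = (4653 + 163/7)*(792193/64) = (32734/7)*(792193/64) = 12965822831/224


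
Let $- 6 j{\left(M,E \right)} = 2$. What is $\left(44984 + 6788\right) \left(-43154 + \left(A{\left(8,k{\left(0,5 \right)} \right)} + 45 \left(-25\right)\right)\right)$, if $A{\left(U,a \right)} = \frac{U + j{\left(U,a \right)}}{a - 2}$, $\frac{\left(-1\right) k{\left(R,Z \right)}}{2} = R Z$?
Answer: $- \frac{6877832542}{3} \approx -2.2926 \cdot 10^{9}$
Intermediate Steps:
$j{\left(M,E \right)} = - \frac{1}{3}$ ($j{\left(M,E \right)} = \left(- \frac{1}{6}\right) 2 = - \frac{1}{3}$)
$k{\left(R,Z \right)} = - 2 R Z$
$A{\left(U,a \right)} = \frac{- \frac{1}{3} + U}{-2 + a}$ ($A{\left(U,a \right)} = \frac{U - \frac{1}{3}}{a - 2} = \frac{- \frac{1}{3} + U}{-2 + a}$)
$\left(44984 + 6788\right) \left(-43154 + \left(A{\left(8,k{\left(0,5 \right)} \right)} + 45 \left(-25\right)\right)\right) = \left(44984 + 6788\right) \left(-43154 + \left(\frac{- \frac{1}{3} + 8}{-2 - 0 \cdot 5} + 45 \left(-25\right)\right)\right) = 51772 \left(-43154 - \left(1125 - \frac{1}{-2 + 0} \cdot \frac{23}{3}\right)\right) = 51772 \left(-43154 - \left(1125 - \frac{1}{-2} \cdot \frac{23}{3}\right)\right) = 51772 \left(-43154 - \frac{6773}{6}\right) = 51772 \left(- \frac{265697}{6}\right) = - \frac{6877832542}{3}$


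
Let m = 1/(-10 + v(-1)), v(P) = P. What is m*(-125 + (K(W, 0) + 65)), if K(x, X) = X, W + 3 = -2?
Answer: 60/11 ≈ 5.4545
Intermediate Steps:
W = -5 (W = -3 - 2 = -5)
m = -1/11 (m = 1/(-10 - 1) = 1/(-11) = -1/11 ≈ -0.090909)
m*(-125 + (K(W, 0) + 65)) = -(-125 + (0 + 65))/11 = -(-125 + 65)/11 = -1/11*(-60) = 60/11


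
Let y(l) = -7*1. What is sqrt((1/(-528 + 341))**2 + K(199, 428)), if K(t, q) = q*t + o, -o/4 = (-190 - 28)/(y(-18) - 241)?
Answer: sqrt(2862104701658)/5797 ≈ 291.84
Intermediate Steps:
y(l) = -7
o = -109/31 (o = -4*(-190 - 28)/(-7 - 241) = -(-872)/(-248) = -(-872)*(-1)/248 = -4*109/124 = -109/31 ≈ -3.5161)
K(t, q) = -109/31 + q*t (K(t, q) = q*t - 109/31 = -109/31 + q*t)
sqrt((1/(-528 + 341))**2 + K(199, 428)) = sqrt((1/(-528 + 341))**2 + (-109/31 + 428*199)) = sqrt((1/(-187))**2 + (-109/31 + 85172)) = sqrt((-1/187)**2 + 2640223/31) = sqrt(1/34969 + 2640223/31) = sqrt(92325958118/1084039) = sqrt(2862104701658)/5797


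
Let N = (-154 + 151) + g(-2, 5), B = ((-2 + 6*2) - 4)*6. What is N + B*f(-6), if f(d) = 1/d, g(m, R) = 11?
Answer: 2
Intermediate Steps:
B = 36 (B = ((-2 + 12) - 4)*6 = (10 - 4)*6 = 6*6 = 36)
N = 8 (N = (-154 + 151) + 11 = -3 + 11 = 8)
N + B*f(-6) = 8 + 36/(-6) = 8 + 36*(-⅙) = 8 - 6 = 2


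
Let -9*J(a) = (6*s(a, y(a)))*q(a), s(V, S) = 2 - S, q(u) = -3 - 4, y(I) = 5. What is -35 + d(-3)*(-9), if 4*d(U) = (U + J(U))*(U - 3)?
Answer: -529/2 ≈ -264.50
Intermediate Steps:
q(u) = -7
J(a) = -14 (J(a) = -6*(2 - 1*5)*(-7)/9 = -6*(2 - 5)*(-7)/9 = -6*(-3)*(-7)/9 = -(-2)*(-7) = -1/9*126 = -14)
d(U) = (-14 + U)*(-3 + U)/4 (d(U) = ((U - 14)*(U - 3))/4 = ((-14 + U)*(-3 + U))/4 = (-14 + U)*(-3 + U)/4)
-35 + d(-3)*(-9) = -35 + (21/2 - 17/4*(-3) + (1/4)*(-3)**2)*(-9) = -35 + (21/2 + 51/4 + (1/4)*9)*(-9) = -35 + (21/2 + 51/4 + 9/4)*(-9) = -35 + (51/2)*(-9) = -35 - 459/2 = -529/2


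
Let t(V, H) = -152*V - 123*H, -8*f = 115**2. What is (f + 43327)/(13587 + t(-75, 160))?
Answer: 333391/42456 ≈ 7.8526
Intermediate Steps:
f = -13225/8 (f = -1/8*115**2 = -1/8*13225 = -13225/8 ≈ -1653.1)
(f + 43327)/(13587 + t(-75, 160)) = (-13225/8 + 43327)/(13587 + (-152*(-75) - 123*160)) = 333391/(8*(13587 + (11400 - 19680))) = 333391/(8*(13587 - 8280)) = (333391/8)/5307 = (333391/8)*(1/5307) = 333391/42456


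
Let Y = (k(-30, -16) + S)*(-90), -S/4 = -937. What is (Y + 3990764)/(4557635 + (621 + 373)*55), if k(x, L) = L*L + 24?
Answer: 3628244/4612305 ≈ 0.78664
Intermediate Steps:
k(x, L) = 24 + L**2 (k(x, L) = L**2 + 24 = 24 + L**2)
S = 3748 (S = -4*(-937) = 3748)
Y = -362520 (Y = ((24 + (-16)**2) + 3748)*(-90) = ((24 + 256) + 3748)*(-90) = (280 + 3748)*(-90) = 4028*(-90) = -362520)
(Y + 3990764)/(4557635 + (621 + 373)*55) = (-362520 + 3990764)/(4557635 + (621 + 373)*55) = 3628244/(4557635 + 994*55) = 3628244/(4557635 + 54670) = 3628244/4612305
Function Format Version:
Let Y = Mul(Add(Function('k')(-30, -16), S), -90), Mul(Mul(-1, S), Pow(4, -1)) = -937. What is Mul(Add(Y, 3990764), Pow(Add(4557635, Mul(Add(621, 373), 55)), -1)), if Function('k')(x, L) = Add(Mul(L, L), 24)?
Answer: Rational(3628244, 4612305) ≈ 0.78664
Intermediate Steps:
Function('k')(x, L) = Add(24, Pow(L, 2)) (Function('k')(x, L) = Add(Pow(L, 2), 24) = Add(24, Pow(L, 2)))
S = 3748 (S = Mul(-4, -937) = 3748)
Y = -362520 (Y = Mul(Add(Add(24, Pow(-16, 2)), 3748), -90) = Mul(Add(Add(24, 256), 3748), -90) = Mul(Add(280, 3748), -90) = Mul(4028, -90) = -362520)
Mul(Add(Y, 3990764), Pow(Add(4557635, Mul(Add(621, 373), 55)), -1)) = Mul(Add(-362520, 3990764), Pow(Add(4557635, Mul(Add(621, 373), 55)), -1)) = Mul(3628244, Pow(Add(4557635, Mul(994, 55)), -1)) = Mul(3628244, Pow(Add(4557635, 54670), -1)) = Mul(3628244, Pow(4612305, -1)) = Mul(3628244, Rational(1, 4612305)) = Rational(3628244, 4612305)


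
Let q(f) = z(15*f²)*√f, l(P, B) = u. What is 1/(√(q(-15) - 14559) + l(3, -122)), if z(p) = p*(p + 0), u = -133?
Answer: 1/(-133 + √3*√(-4853 + 3796875*I*√15)) ≈ 0.0001064 - 0.00010954*I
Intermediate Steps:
l(P, B) = -133
z(p) = p² (z(p) = p*p = p²)
q(f) = 225*f^(9/2) (q(f) = (15*f²)²*√f = (225*f⁴)*√f = 225*f^(9/2))
1/(√(q(-15) - 14559) + l(3, -122)) = 1/(√(225*(-15)^(9/2) - 14559) - 133) = 1/(√(225*(50625*I*√15) - 14559) - 133) = 1/(√(11390625*I*√15 - 14559) - 133) = 1/(√(-14559 + 11390625*I*√15) - 133) = 1/(-133 + √(-14559 + 11390625*I*√15))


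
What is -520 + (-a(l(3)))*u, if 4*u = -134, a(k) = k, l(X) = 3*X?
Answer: -437/2 ≈ -218.50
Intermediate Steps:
u = -67/2 (u = (¼)*(-134) = -67/2 ≈ -33.500)
-520 + (-a(l(3)))*u = -520 - 3*3*(-67/2) = -520 - 1*9*(-67/2) = -520 - 9*(-67/2) = -520 + 603/2 = -437/2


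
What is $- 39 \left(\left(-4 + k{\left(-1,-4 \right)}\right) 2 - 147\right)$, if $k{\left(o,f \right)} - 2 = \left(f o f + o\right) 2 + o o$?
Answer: $8463$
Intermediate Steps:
$k{\left(o,f \right)} = 2 + o^{2} + 2 o + 2 o f^{2}$ ($k{\left(o,f \right)} = 2 + \left(\left(f o f + o\right) 2 + o o\right) = 2 + \left(\left(o f^{2} + o\right) 2 + o^{2}\right) = 2 + \left(\left(o + o f^{2}\right) 2 + o^{2}\right) = 2 + \left(\left(2 o + 2 o f^{2}\right) + o^{2}\right) = 2 + \left(o^{2} + 2 o + 2 o f^{2}\right) = 2 + o^{2} + 2 o + 2 o f^{2}$)
$- 39 \left(\left(-4 + k{\left(-1,-4 \right)}\right) 2 - 147\right) = - 39 \left(\left(-4 + \left(2 + \left(-1\right)^{2} + 2 \left(-1\right) + 2 \left(-1\right) \left(-4\right)^{2}\right)\right) 2 - 147\right) = - 39 \left(\left(-4 + \left(2 + 1 - 2 + 2 \left(-1\right) 16\right)\right) 2 - 147\right) = - 39 \left(\left(-4 + \left(2 + 1 - 2 - 32\right)\right) 2 - 147\right) = - 39 \left(\left(-4 - 31\right) 2 - 147\right) = - 39 \left(\left(-35\right) 2 - 147\right) = - 39 \left(-70 - 147\right) = \left(-39\right) \left(-217\right) = 8463$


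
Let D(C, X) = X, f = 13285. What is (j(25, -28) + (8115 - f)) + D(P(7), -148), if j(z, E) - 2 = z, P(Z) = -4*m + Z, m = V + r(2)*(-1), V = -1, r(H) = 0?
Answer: -5291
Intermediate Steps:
m = -1 (m = -1 + 0*(-1) = -1 + 0 = -1)
P(Z) = 4 + Z (P(Z) = -4*(-1) + Z = 4 + Z)
j(z, E) = 2 + z
(j(25, -28) + (8115 - f)) + D(P(7), -148) = ((2 + 25) + (8115 - 1*13285)) - 148 = (27 + (8115 - 13285)) - 148 = (27 - 5170) - 148 = -5143 - 148 = -5291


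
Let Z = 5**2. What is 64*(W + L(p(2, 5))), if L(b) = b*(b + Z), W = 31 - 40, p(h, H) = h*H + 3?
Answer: 31040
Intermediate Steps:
Z = 25
p(h, H) = 3 + H*h (p(h, H) = H*h + 3 = 3 + H*h)
W = -9
L(b) = b*(25 + b) (L(b) = b*(b + 25) = b*(25 + b))
64*(W + L(p(2, 5))) = 64*(-9 + (3 + 5*2)*(25 + (3 + 5*2))) = 64*(-9 + (3 + 10)*(25 + (3 + 10))) = 64*(-9 + 13*(25 + 13)) = 64*(-9 + 13*38) = 64*(-9 + 494) = 64*485 = 31040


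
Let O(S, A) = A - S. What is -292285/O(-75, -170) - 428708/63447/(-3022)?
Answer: 5604184125295/1821499923 ≈ 3076.7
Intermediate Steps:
-292285/O(-75, -170) - 428708/63447/(-3022) = -292285/(-170 - 1*(-75)) - 428708/63447/(-3022) = -292285/(-170 + 75) - 428708*1/63447*(-1/3022) = -292285/(-95) - 428708/63447*(-1/3022) = -292285*(-1/95) + 214354/95868417 = 58457/19 + 214354/95868417 = 5604184125295/1821499923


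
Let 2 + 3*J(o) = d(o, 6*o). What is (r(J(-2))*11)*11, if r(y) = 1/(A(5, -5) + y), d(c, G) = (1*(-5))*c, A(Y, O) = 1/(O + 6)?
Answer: 33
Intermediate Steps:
A(Y, O) = 1/(6 + O)
d(c, G) = -5*c
J(o) = -⅔ - 5*o/3 (J(o) = -⅔ + (-5*o)/3 = -⅔ - 5*o/3)
r(y) = 1/(1 + y) (r(y) = 1/(1/(6 - 5) + y) = 1/(1/1 + y) = 1/(1 + y))
(r(J(-2))*11)*11 = (11/(1 + (-⅔ - 5/3*(-2))))*11 = (11/(1 + (-⅔ + 10/3)))*11 = (11/(1 + 8/3))*11 = (11/(11/3))*11 = ((3/11)*11)*11 = 3*11 = 33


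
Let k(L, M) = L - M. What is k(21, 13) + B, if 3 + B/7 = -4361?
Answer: -30540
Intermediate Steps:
B = -30548 (B = -21 + 7*(-4361) = -21 - 30527 = -30548)
k(21, 13) + B = (21 - 1*13) - 30548 = (21 - 13) - 30548 = 8 - 30548 = -30540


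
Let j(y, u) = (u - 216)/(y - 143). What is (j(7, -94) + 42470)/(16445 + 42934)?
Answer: 962705/1345924 ≈ 0.71527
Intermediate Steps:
j(y, u) = (-216 + u)/(-143 + y)
(j(7, -94) + 42470)/(16445 + 42934) = ((-216 - 94)/(-143 + 7) + 42470)/(16445 + 42934) = (-310/(-136) + 42470)/59379 = (-1/136*(-310) + 42470)*(1/59379) = (155/68 + 42470)*(1/59379) = (2888115/68)*(1/59379) = 962705/1345924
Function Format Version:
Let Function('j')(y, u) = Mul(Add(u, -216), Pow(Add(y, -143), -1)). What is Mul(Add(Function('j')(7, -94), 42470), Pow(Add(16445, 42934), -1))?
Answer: Rational(962705, 1345924) ≈ 0.71527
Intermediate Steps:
Function('j')(y, u) = Mul(Pow(Add(-143, y), -1), Add(-216, u)) (Function('j')(y, u) = Mul(Add(-216, u), Pow(Add(-143, y), -1)) = Mul(Pow(Add(-143, y), -1), Add(-216, u)))
Mul(Add(Function('j')(7, -94), 42470), Pow(Add(16445, 42934), -1)) = Mul(Add(Mul(Pow(Add(-143, 7), -1), Add(-216, -94)), 42470), Pow(Add(16445, 42934), -1)) = Mul(Add(Mul(Pow(-136, -1), -310), 42470), Pow(59379, -1)) = Mul(Add(Mul(Rational(-1, 136), -310), 42470), Rational(1, 59379)) = Mul(Add(Rational(155, 68), 42470), Rational(1, 59379)) = Mul(Rational(2888115, 68), Rational(1, 59379)) = Rational(962705, 1345924)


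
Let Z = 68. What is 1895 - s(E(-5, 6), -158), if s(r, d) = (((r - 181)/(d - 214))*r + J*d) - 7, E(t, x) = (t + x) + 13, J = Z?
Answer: 2350987/186 ≈ 12640.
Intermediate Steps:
J = 68
E(t, x) = 13 + t + x
s(r, d) = -7 + 68*d + r*(-181 + r)/(-214 + d) (s(r, d) = (((r - 181)/(d - 214))*r + 68*d) - 7 = (((-181 + r)/(-214 + d))*r + 68*d) - 7 = (r*(-181 + r)/(-214 + d) + 68*d) - 7 = (68*d + r*(-181 + r)/(-214 + d)) - 7 = -7 + 68*d + r*(-181 + r)/(-214 + d))
1895 - s(E(-5, 6), -158) = 1895 - (1498 + (13 - 5 + 6)**2 - 14559*(-158) - 181*(13 - 5 + 6) + 68*(-158)**2)/(-214 - 158) = 1895 - (1498 + 14**2 + 2300322 - 181*14 + 68*24964)/(-372) = 1895 - (-1)*(1498 + 196 + 2300322 - 2534 + 1697552)/372 = 1895 - (-1)*3997034/372 = 1895 - 1*(-1998517/186) = 1895 + 1998517/186 = 2350987/186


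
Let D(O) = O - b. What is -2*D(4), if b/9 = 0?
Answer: -8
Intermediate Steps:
b = 0 (b = 9*0 = 0)
D(O) = O (D(O) = O - 1*0 = O + 0 = O)
-2*D(4) = -2*4 = -8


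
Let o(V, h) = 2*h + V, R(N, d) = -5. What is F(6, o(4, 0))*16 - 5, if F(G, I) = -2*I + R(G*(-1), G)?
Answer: -213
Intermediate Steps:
o(V, h) = V + 2*h
F(G, I) = -5 - 2*I (F(G, I) = -2*I - 5 = -5 - 2*I)
F(6, o(4, 0))*16 - 5 = (-5 - 2*(4 + 2*0))*16 - 5 = (-5 - 2*(4 + 0))*16 - 5 = (-5 - 2*4)*16 - 5 = (-5 - 8)*16 - 5 = -13*16 - 5 = -208 - 5 = -213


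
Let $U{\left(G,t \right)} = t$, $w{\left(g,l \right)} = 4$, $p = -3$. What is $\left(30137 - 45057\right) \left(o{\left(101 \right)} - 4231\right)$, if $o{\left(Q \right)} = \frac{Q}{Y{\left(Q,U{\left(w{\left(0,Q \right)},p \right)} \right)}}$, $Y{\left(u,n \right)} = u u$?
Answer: $\frac{6375763600}{101} \approx 6.3126 \cdot 10^{7}$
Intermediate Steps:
$Y{\left(u,n \right)} = u^{2}$
$o{\left(Q \right)} = \frac{1}{Q}$ ($o{\left(Q \right)} = \frac{Q}{Q^{2}} = \frac{1}{Q}$)
$\left(30137 - 45057\right) \left(o{\left(101 \right)} - 4231\right) = \left(30137 - 45057\right) \left(\frac{1}{101} - 4231\right) = - 14920 \left(\frac{1}{101} - 4231\right) = \left(-14920\right) \left(- \frac{427330}{101}\right) = \frac{6375763600}{101}$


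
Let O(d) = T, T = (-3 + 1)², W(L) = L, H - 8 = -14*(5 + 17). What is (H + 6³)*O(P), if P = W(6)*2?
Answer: -336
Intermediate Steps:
H = -300 (H = 8 - 14*(5 + 17) = 8 - 14*22 = 8 - 308 = -300)
T = 4 (T = (-2)² = 4)
P = 12 (P = 6*2 = 12)
O(d) = 4
(H + 6³)*O(P) = (-300 + 6³)*4 = (-300 + 216)*4 = -84*4 = -336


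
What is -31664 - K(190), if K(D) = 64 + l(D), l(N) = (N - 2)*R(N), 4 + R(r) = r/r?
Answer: -31164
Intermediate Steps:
R(r) = -3 (R(r) = -4 + r/r = -4 + 1 = -3)
l(N) = 6 - 3*N (l(N) = (N - 2)*(-3) = (-2 + N)*(-3) = 6 - 3*N)
K(D) = 70 - 3*D (K(D) = 64 + (6 - 3*D) = 70 - 3*D)
-31664 - K(190) = -31664 - (70 - 3*190) = -31664 - (70 - 570) = -31664 - 1*(-500) = -31664 + 500 = -31164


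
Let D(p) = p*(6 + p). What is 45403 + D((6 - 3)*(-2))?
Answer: 45403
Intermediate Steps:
45403 + D((6 - 3)*(-2)) = 45403 + ((6 - 3)*(-2))*(6 + (6 - 3)*(-2)) = 45403 + (3*(-2))*(6 + 3*(-2)) = 45403 - 6*(6 - 6) = 45403 - 6*0 = 45403 + 0 = 45403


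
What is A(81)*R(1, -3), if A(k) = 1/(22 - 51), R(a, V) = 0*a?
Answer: 0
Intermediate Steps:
R(a, V) = 0
A(k) = -1/29 (A(k) = 1/(-29) = -1/29)
A(81)*R(1, -3) = -1/29*0 = 0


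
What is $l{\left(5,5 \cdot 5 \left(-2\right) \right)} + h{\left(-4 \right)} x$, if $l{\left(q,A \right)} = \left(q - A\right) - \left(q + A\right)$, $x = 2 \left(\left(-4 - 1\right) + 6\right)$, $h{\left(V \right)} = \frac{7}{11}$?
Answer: $\frac{1114}{11} \approx 101.27$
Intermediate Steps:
$h{\left(V \right)} = \frac{7}{11}$ ($h{\left(V \right)} = 7 \cdot \frac{1}{11} = \frac{7}{11}$)
$x = 2$ ($x = 2 \left(-5 + 6\right) = 2 \cdot 1 = 2$)
$l{\left(q,A \right)} = - 2 A$ ($l{\left(q,A \right)} = \left(q - A\right) - \left(A + q\right) = - 2 A$)
$l{\left(5,5 \cdot 5 \left(-2\right) \right)} + h{\left(-4 \right)} x = - 2 \cdot 5 \cdot 5 \left(-2\right) + \frac{7}{11} \cdot 2 = - 2 \cdot 25 \left(-2\right) + \frac{14}{11} = \left(-2\right) \left(-50\right) + \frac{14}{11} = 100 + \frac{14}{11} = \frac{1114}{11}$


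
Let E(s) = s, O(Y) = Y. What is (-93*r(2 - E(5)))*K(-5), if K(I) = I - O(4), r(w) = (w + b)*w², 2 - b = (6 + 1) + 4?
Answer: -90396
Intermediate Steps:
b = -9 (b = 2 - ((6 + 1) + 4) = 2 - (7 + 4) = 2 - 1*11 = 2 - 11 = -9)
r(w) = w²*(-9 + w) (r(w) = (w - 9)*w² = (-9 + w)*w² = w²*(-9 + w))
K(I) = -4 + I (K(I) = I - 1*4 = I - 4 = -4 + I)
(-93*r(2 - E(5)))*K(-5) = (-93*(2 - 1*5)²*(-9 + (2 - 1*5)))*(-4 - 5) = -93*(2 - 5)²*(-9 + (2 - 5))*(-9) = -93*(-3)²*(-9 - 3)*(-9) = -837*(-12)*(-9) = -93*(-108)*(-9) = 10044*(-9) = -90396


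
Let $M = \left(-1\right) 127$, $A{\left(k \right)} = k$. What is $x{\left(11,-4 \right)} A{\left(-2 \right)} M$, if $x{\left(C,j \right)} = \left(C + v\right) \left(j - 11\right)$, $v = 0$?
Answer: $-41910$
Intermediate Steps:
$x{\left(C,j \right)} = C \left(-11 + j\right)$ ($x{\left(C,j \right)} = \left(C + 0\right) \left(j - 11\right) = C \left(-11 + j\right)$)
$M = -127$
$x{\left(11,-4 \right)} A{\left(-2 \right)} M = 11 \left(-11 - 4\right) \left(-2\right) \left(-127\right) = 11 \left(-15\right) \left(-2\right) \left(-127\right) = \left(-165\right) \left(-2\right) \left(-127\right) = 330 \left(-127\right) = -41910$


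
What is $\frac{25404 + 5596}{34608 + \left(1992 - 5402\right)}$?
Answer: $\frac{15500}{15599} \approx 0.99365$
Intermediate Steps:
$\frac{25404 + 5596}{34608 + \left(1992 - 5402\right)} = \frac{31000}{34608 - 3410} = \frac{31000}{31198} = 31000 \cdot \frac{1}{31198} = \frac{15500}{15599}$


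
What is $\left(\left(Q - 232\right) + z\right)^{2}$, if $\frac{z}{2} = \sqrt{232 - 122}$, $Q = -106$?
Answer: $114684 - 1352 \sqrt{110} \approx 1.005 \cdot 10^{5}$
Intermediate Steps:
$z = 2 \sqrt{110}$ ($z = 2 \sqrt{232 - 122} = 2 \sqrt{110} \approx 20.976$)
$\left(\left(Q - 232\right) + z\right)^{2} = \left(\left(-106 - 232\right) + 2 \sqrt{110}\right)^{2} = \left(-338 + 2 \sqrt{110}\right)^{2}$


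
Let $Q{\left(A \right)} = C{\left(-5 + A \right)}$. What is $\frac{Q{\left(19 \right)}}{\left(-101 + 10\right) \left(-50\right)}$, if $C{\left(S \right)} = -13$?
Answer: $- \frac{1}{350} \approx -0.0028571$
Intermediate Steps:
$Q{\left(A \right)} = -13$
$\frac{Q{\left(19 \right)}}{\left(-101 + 10\right) \left(-50\right)} = - \frac{13}{\left(-101 + 10\right) \left(-50\right)} = - \frac{13}{\left(-91\right) \left(-50\right)} = - \frac{13}{4550} = \left(-13\right) \frac{1}{4550} = - \frac{1}{350}$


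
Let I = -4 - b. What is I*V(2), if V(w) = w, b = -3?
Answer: -2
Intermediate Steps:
I = -1 (I = -4 - 1*(-3) = -4 + 3 = -1)
I*V(2) = -1*2 = -2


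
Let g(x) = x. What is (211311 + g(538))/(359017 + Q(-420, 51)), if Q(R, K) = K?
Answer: 211849/359068 ≈ 0.59000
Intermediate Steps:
(211311 + g(538))/(359017 + Q(-420, 51)) = (211311 + 538)/(359017 + 51) = 211849/359068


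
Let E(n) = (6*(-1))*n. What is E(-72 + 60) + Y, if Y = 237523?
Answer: 237595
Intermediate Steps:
E(n) = -6*n
E(-72 + 60) + Y = -6*(-72 + 60) + 237523 = -6*(-12) + 237523 = 72 + 237523 = 237595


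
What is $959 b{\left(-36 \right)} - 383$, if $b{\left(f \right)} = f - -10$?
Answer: $-25317$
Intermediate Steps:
$b{\left(f \right)} = 10 + f$ ($b{\left(f \right)} = f + 10 = 10 + f$)
$959 b{\left(-36 \right)} - 383 = 959 \left(10 - 36\right) - 383 = 959 \left(-26\right) - 383 = -24934 - 383 = -25317$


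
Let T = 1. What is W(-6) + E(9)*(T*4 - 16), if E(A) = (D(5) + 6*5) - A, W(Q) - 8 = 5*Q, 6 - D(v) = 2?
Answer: -322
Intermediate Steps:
D(v) = 4 (D(v) = 6 - 1*2 = 6 - 2 = 4)
W(Q) = 8 + 5*Q
E(A) = 34 - A (E(A) = (4 + 6*5) - A = (4 + 30) - A = 34 - A)
W(-6) + E(9)*(T*4 - 16) = (8 + 5*(-6)) + (34 - 1*9)*(1*4 - 16) = (8 - 30) + (34 - 9)*(4 - 16) = -22 + 25*(-12) = -22 - 300 = -322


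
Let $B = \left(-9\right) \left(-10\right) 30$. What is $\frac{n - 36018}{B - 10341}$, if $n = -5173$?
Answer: $\frac{41191}{7641} \approx 5.3908$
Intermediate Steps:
$B = 2700$ ($B = 90 \cdot 30 = 2700$)
$\frac{n - 36018}{B - 10341} = \frac{-5173 - 36018}{2700 - 10341} = - \frac{41191}{-7641} = \left(-41191\right) \left(- \frac{1}{7641}\right) = \frac{41191}{7641}$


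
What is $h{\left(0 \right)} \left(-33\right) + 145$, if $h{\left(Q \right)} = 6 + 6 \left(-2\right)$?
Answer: $343$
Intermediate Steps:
$h{\left(Q \right)} = -6$ ($h{\left(Q \right)} = 6 - 12 = -6$)
$h{\left(0 \right)} \left(-33\right) + 145 = \left(-6\right) \left(-33\right) + 145 = 198 + 145 = 343$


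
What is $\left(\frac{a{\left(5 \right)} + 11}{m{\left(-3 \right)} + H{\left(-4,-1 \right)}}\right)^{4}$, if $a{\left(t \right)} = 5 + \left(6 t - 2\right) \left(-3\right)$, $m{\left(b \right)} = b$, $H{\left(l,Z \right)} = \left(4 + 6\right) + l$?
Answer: $\frac{21381376}{81} \approx 2.6397 \cdot 10^{5}$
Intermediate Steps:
$H{\left(l,Z \right)} = 10 + l$
$a{\left(t \right)} = 11 - 18 t$ ($a{\left(t \right)} = 5 + \left(-2 + 6 t\right) \left(-3\right) = 5 - \left(-6 + 18 t\right) = 11 - 18 t$)
$\left(\frac{a{\left(5 \right)} + 11}{m{\left(-3 \right)} + H{\left(-4,-1 \right)}}\right)^{4} = \left(\frac{\left(11 - 90\right) + 11}{-3 + \left(10 - 4\right)}\right)^{4} = \left(\frac{\left(11 - 90\right) + 11}{-3 + 6}\right)^{4} = \left(\frac{-79 + 11}{3}\right)^{4} = \left(\left(-68\right) \frac{1}{3}\right)^{4} = \left(- \frac{68}{3}\right)^{4} = \frac{21381376}{81}$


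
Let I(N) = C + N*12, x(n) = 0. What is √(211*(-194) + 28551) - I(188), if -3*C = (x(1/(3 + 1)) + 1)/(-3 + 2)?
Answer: -6769/3 + I*√12383 ≈ -2256.3 + 111.28*I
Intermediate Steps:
C = ⅓ (C = -(0 + 1)/(3*(-3 + 2)) = -1/(3*(-1)) = -(-1)/3 = -⅓*(-1) = ⅓ ≈ 0.33333)
I(N) = ⅓ + 12*N (I(N) = ⅓ + N*12 = ⅓ + 12*N)
√(211*(-194) + 28551) - I(188) = √(211*(-194) + 28551) - (⅓ + 12*188) = √(-40934 + 28551) - (⅓ + 2256) = √(-12383) - 1*6769/3 = I*√12383 - 6769/3 = -6769/3 + I*√12383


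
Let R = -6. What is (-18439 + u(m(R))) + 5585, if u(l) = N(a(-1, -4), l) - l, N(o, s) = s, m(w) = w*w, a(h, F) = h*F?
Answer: -12854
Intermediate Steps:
a(h, F) = F*h
m(w) = w²
u(l) = 0 (u(l) = l - l = 0)
(-18439 + u(m(R))) + 5585 = (-18439 + 0) + 5585 = -18439 + 5585 = -12854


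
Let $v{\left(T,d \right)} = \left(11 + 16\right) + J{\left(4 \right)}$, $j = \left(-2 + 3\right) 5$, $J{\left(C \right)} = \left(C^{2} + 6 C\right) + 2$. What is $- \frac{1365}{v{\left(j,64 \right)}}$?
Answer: $- \frac{455}{23} \approx -19.783$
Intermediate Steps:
$J{\left(C \right)} = 2 + C^{2} + 6 C$
$j = 5$ ($j = 1 \cdot 5 = 5$)
$v{\left(T,d \right)} = 69$ ($v{\left(T,d \right)} = \left(11 + 16\right) + \left(2 + 4^{2} + 6 \cdot 4\right) = 27 + \left(2 + 16 + 24\right) = 27 + 42 = 69$)
$- \frac{1365}{v{\left(j,64 \right)}} = - \frac{1365}{69} = \left(-1365\right) \frac{1}{69} = - \frac{455}{23}$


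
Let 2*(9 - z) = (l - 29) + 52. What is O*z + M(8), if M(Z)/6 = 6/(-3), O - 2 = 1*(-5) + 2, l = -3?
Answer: -11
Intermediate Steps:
O = -1 (O = 2 + (1*(-5) + 2) = 2 + (-5 + 2) = 2 - 3 = -1)
z = -1 (z = 9 - ((-3 - 29) + 52)/2 = 9 - (-32 + 52)/2 = 9 - ½*20 = 9 - 10 = -1)
M(Z) = -12 (M(Z) = 6*(6/(-3)) = 6*(6*(-⅓)) = 6*(-2) = -12)
O*z + M(8) = -1*(-1) - 12 = 1 - 12 = -11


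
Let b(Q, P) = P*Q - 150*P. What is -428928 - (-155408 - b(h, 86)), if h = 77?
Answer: -279798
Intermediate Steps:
b(Q, P) = -150*P + P*Q
-428928 - (-155408 - b(h, 86)) = -428928 - (-155408 - 86*(-150 + 77)) = -428928 - (-155408 - 86*(-73)) = -428928 - (-155408 - 1*(-6278)) = -428928 - (-155408 + 6278) = -428928 - 1*(-149130) = -428928 + 149130 = -279798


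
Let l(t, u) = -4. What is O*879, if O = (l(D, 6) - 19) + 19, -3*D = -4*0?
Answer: -3516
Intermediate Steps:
D = 0 (D = -(-4)*0/3 = -1/3*0 = 0)
O = -4 (O = (-4 - 19) + 19 = -23 + 19 = -4)
O*879 = -4*879 = -3516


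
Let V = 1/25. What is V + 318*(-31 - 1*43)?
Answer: -588299/25 ≈ -23532.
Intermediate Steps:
V = 1/25 ≈ 0.040000
V + 318*(-31 - 1*43) = 1/25 + 318*(-31 - 1*43) = 1/25 + 318*(-31 - 43) = 1/25 + 318*(-74) = 1/25 - 23532 = -588299/25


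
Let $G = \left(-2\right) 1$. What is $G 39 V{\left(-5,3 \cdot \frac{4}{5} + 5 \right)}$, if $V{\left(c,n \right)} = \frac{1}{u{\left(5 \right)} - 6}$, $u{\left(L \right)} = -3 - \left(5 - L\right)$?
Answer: $\frac{26}{3} \approx 8.6667$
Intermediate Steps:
$G = -2$
$u{\left(L \right)} = -8 + L$ ($u{\left(L \right)} = -3 + \left(-5 + L\right) = -8 + L$)
$V{\left(c,n \right)} = - \frac{1}{9}$ ($V{\left(c,n \right)} = \frac{1}{\left(-8 + 5\right) - 6} = \frac{1}{-3 - 6} = \frac{1}{-9} = - \frac{1}{9}$)
$G 39 V{\left(-5,3 \cdot \frac{4}{5} + 5 \right)} = \left(-2\right) 39 \left(- \frac{1}{9}\right) = \left(-78\right) \left(- \frac{1}{9}\right) = \frac{26}{3}$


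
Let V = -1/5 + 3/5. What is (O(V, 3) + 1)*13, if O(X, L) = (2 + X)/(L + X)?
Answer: 377/17 ≈ 22.176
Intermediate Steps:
V = 2/5 (V = -1*1/5 + 3*(1/5) = -1/5 + 3/5 = 2/5 ≈ 0.40000)
O(X, L) = (2 + X)/(L + X)
(O(V, 3) + 1)*13 = ((2 + 2/5)/(3 + 2/5) + 1)*13 = ((12/5)/(17/5) + 1)*13 = ((5/17)*(12/5) + 1)*13 = (12/17 + 1)*13 = (29/17)*13 = 377/17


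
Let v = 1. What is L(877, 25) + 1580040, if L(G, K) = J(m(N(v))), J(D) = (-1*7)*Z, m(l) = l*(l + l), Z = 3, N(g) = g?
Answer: 1580019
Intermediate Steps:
m(l) = 2*l² (m(l) = l*(2*l) = 2*l²)
J(D) = -21 (J(D) = -1*7*3 = -7*3 = -21)
L(G, K) = -21
L(877, 25) + 1580040 = -21 + 1580040 = 1580019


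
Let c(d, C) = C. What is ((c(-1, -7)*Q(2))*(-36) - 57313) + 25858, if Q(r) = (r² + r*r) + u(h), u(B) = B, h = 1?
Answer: -29187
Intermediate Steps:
Q(r) = 1 + 2*r² (Q(r) = (r² + r*r) + 1 = (r² + r²) + 1 = 2*r² + 1 = 1 + 2*r²)
((c(-1, -7)*Q(2))*(-36) - 57313) + 25858 = (-7*(1 + 2*2²)*(-36) - 57313) + 25858 = (-7*(1 + 2*4)*(-36) - 57313) + 25858 = (-7*(1 + 8)*(-36) - 57313) + 25858 = (-7*9*(-36) - 57313) + 25858 = (-63*(-36) - 57313) + 25858 = (2268 - 57313) + 25858 = -55045 + 25858 = -29187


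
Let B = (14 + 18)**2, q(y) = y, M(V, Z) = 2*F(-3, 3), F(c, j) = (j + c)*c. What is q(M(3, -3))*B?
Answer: 0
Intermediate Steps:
F(c, j) = c*(c + j) (F(c, j) = (c + j)*c = c*(c + j))
M(V, Z) = 0 (M(V, Z) = 2*(-3*(-3 + 3)) = 2*(-3*0) = 2*0 = 0)
B = 1024 (B = 32**2 = 1024)
q(M(3, -3))*B = 0*1024 = 0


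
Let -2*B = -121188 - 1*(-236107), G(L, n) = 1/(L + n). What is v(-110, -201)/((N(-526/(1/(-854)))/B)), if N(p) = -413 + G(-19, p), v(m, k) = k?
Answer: -10375598094015/371026808 ≈ -27965.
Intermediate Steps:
B = -114919/2 (B = -(-121188 - 1*(-236107))/2 = -(-121188 + 236107)/2 = -½*114919 = -114919/2 ≈ -57460.)
N(p) = -413 + 1/(-19 + p)
v(-110, -201)/((N(-526/(1/(-854)))/B)) = -201*(-114919*(-19 - 526/(1/(-854)))/(2*(7848 - (-217238)/(1/(-854))))) = -201*(-114919*(-19 - 526/(-1/854))/(2*(7848 - (-217238)/(-1/854)))) = -201*(-114919*(-19 - 526*(-854))/(2*(7848 - (-217238)*(-854)))) = -201*(-114919*(-19 + 449204)/(2*(7848 - 413*449204))) = -201*(-51619891015/(2*(7848 - 185521252))) = -201/(((1/449185)*(-185513404))*(-2/114919)) = -201/((-185513404/449185*(-2/114919))) = -201/371026808/51619891015 = -201*51619891015/371026808 = -10375598094015/371026808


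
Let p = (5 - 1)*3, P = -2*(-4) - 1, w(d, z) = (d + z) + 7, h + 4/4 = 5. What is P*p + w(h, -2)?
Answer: 93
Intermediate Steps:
h = 4 (h = -1 + 5 = 4)
w(d, z) = 7 + d + z
P = 7 (P = 8 - 1 = 7)
p = 12 (p = 4*3 = 12)
P*p + w(h, -2) = 7*12 + (7 + 4 - 2) = 84 + 9 = 93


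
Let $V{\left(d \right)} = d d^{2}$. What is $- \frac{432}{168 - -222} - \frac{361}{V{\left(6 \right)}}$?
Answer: $- \frac{39017}{14040} \approx -2.779$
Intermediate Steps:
$V{\left(d \right)} = d^{3}$
$- \frac{432}{168 - -222} - \frac{361}{V{\left(6 \right)}} = - \frac{432}{168 - -222} - \frac{361}{6^{3}} = - \frac{432}{168 + 222} - \frac{361}{216} = - \frac{432}{390} - \frac{361}{216} = \left(-432\right) \frac{1}{390} - \frac{361}{216} = - \frac{72}{65} - \frac{361}{216} = - \frac{39017}{14040}$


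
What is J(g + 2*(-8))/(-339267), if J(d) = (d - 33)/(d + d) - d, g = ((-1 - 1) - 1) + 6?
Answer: -64/1470157 ≈ -4.3533e-5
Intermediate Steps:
g = 3 (g = (-2 - 1) + 6 = -3 + 6 = 3)
J(d) = -d + (-33 + d)/(2*d) (J(d) = (-33 + d)/((2*d)) - d = (-33 + d)*(1/(2*d)) - d = (-33 + d)/(2*d) - d = -d + (-33 + d)/(2*d))
J(g + 2*(-8))/(-339267) = (1/2 - (3 + 2*(-8)) - 33/(2*(3 + 2*(-8))))/(-339267) = (1/2 - (3 - 16) - 33/(2*(3 - 16)))*(-1/339267) = (1/2 - 1*(-13) - 33/2/(-13))*(-1/339267) = (1/2 + 13 - 33/2*(-1/13))*(-1/339267) = (1/2 + 13 + 33/26)*(-1/339267) = (192/13)*(-1/339267) = -64/1470157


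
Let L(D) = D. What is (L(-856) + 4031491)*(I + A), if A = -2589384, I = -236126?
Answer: -11388599498850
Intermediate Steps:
(L(-856) + 4031491)*(I + A) = (-856 + 4031491)*(-236126 - 2589384) = 4030635*(-2825510) = -11388599498850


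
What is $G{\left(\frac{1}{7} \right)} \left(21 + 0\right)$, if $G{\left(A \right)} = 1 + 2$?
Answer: $63$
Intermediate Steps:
$G{\left(A \right)} = 3$
$G{\left(\frac{1}{7} \right)} \left(21 + 0\right) = 3 \left(21 + 0\right) = 3 \cdot 21 = 63$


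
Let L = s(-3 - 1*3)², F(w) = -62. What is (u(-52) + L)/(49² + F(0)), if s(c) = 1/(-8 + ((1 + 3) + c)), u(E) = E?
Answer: -5199/233900 ≈ -0.022227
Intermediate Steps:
s(c) = 1/(-4 + c) (s(c) = 1/(-8 + (4 + c)) = 1/(-4 + c))
L = 1/100 (L = (1/(-4 + (-3 - 1*3)))² = (1/(-4 + (-3 - 3)))² = (1/(-4 - 6))² = (1/(-10))² = (-⅒)² = 1/100 ≈ 0.010000)
(u(-52) + L)/(49² + F(0)) = (-52 + 1/100)/(49² - 62) = -5199/(100*(2401 - 62)) = -5199/100/2339 = -5199/100*1/2339 = -5199/233900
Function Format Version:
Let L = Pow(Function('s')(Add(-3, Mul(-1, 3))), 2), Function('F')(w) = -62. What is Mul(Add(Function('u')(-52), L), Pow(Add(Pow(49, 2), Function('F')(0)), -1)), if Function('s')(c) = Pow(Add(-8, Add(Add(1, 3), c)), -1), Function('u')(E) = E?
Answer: Rational(-5199, 233900) ≈ -0.022227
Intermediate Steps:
Function('s')(c) = Pow(Add(-4, c), -1) (Function('s')(c) = Pow(Add(-8, Add(4, c)), -1) = Pow(Add(-4, c), -1))
L = Rational(1, 100) (L = Pow(Pow(Add(-4, Add(-3, Mul(-1, 3))), -1), 2) = Pow(Pow(Add(-4, Add(-3, -3)), -1), 2) = Pow(Pow(Add(-4, -6), -1), 2) = Pow(Pow(-10, -1), 2) = Pow(Rational(-1, 10), 2) = Rational(1, 100) ≈ 0.010000)
Mul(Add(Function('u')(-52), L), Pow(Add(Pow(49, 2), Function('F')(0)), -1)) = Mul(Add(-52, Rational(1, 100)), Pow(Add(Pow(49, 2), -62), -1)) = Mul(Rational(-5199, 100), Pow(Add(2401, -62), -1)) = Mul(Rational(-5199, 100), Pow(2339, -1)) = Mul(Rational(-5199, 100), Rational(1, 2339)) = Rational(-5199, 233900)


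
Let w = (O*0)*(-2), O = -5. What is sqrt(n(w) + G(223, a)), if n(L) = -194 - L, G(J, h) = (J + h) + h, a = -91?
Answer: 3*I*sqrt(17) ≈ 12.369*I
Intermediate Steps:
G(J, h) = J + 2*h
w = 0 (w = -5*0*(-2) = 0*(-2) = 0)
sqrt(n(w) + G(223, a)) = sqrt((-194 - 1*0) + (223 + 2*(-91))) = sqrt((-194 + 0) + (223 - 182)) = sqrt(-194 + 41) = sqrt(-153) = 3*I*sqrt(17)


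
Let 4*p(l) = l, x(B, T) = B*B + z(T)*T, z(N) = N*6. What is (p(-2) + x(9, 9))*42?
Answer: 23793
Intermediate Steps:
z(N) = 6*N
x(B, T) = B² + 6*T² (x(B, T) = B*B + (6*T)*T = B² + 6*T²)
p(l) = l/4
(p(-2) + x(9, 9))*42 = ((¼)*(-2) + (9² + 6*9²))*42 = (-½ + (81 + 6*81))*42 = (-½ + (81 + 486))*42 = (-½ + 567)*42 = (1133/2)*42 = 23793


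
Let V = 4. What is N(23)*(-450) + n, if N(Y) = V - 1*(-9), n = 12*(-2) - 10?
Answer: -5884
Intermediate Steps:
n = -34 (n = -24 - 10 = -34)
N(Y) = 13 (N(Y) = 4 - 1*(-9) = 4 + 9 = 13)
N(23)*(-450) + n = 13*(-450) - 34 = -5850 - 34 = -5884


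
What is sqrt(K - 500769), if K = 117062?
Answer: I*sqrt(383707) ≈ 619.44*I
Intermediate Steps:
sqrt(K - 500769) = sqrt(117062 - 500769) = sqrt(-383707) = I*sqrt(383707)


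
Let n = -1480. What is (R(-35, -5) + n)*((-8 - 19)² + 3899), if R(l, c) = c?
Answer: -6872580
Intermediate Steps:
(R(-35, -5) + n)*((-8 - 19)² + 3899) = (-5 - 1480)*((-8 - 19)² + 3899) = -1485*((-27)² + 3899) = -1485*(729 + 3899) = -1485*4628 = -6872580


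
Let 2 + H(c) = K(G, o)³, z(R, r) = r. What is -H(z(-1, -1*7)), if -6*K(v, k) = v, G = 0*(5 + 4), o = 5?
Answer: 2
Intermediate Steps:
G = 0 (G = 0*9 = 0)
K(v, k) = -v/6
H(c) = -2 (H(c) = -2 + (-⅙*0)³ = -2 + 0³ = -2 + 0 = -2)
-H(z(-1, -1*7)) = -1*(-2) = 2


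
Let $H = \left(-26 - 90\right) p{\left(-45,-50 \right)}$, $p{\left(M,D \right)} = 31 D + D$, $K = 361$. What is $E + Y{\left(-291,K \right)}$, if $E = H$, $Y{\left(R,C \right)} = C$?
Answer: $185961$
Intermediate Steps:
$p{\left(M,D \right)} = 32 D$
$H = 185600$ ($H = \left(-26 - 90\right) 32 \left(-50\right) = \left(-26 - 90\right) \left(-1600\right) = \left(-116\right) \left(-1600\right) = 185600$)
$E = 185600$
$E + Y{\left(-291,K \right)} = 185600 + 361 = 185961$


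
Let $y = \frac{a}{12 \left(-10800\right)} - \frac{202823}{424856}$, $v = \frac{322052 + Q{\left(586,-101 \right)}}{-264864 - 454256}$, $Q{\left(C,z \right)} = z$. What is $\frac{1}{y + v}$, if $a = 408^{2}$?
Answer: $- \frac{1718563762800}{3797232182767} \approx -0.45258$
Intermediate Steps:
$a = 166464$
$v = - \frac{321951}{719120}$ ($v = \frac{322052 - 101}{-264864 - 454256} = \frac{321951}{-719120} = 321951 \left(- \frac{1}{719120}\right) = - \frac{321951}{719120} \approx -0.4477$)
$y = - \frac{168418559}{95592600}$ ($y = \frac{166464}{12 \left(-10800\right)} - \frac{202823}{424856} = \frac{166464}{-129600} - \frac{202823}{424856} = 166464 \left(- \frac{1}{129600}\right) - \frac{202823}{424856} = - \frac{289}{225} - \frac{202823}{424856} = - \frac{168418559}{95592600} \approx -1.7618$)
$\frac{1}{y + v} = \frac{1}{- \frac{168418559}{95592600} - \frac{321951}{719120}} = \frac{1}{- \frac{3797232182767}{1718563762800}} = - \frac{1718563762800}{3797232182767}$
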